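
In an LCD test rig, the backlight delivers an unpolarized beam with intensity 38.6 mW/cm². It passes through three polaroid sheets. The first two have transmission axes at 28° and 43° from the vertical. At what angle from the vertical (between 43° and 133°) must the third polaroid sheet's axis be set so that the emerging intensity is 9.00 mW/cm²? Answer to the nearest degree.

θ ≈ 88°

Unpolarized light through the first polarizer → I₁ = ½ I₀, now polarized at 28°.
I₂ = I₁ cos²(43° − 28°) = 0.5 I₀ · cos²(15°) = 0.4665 I₀.
Target fraction: 9.00 / 38.6 mW/cm² = 0.2332 of I₀.
Need I₃/I₀ = 0.2332, so cos²(θ − 43°) = 0.2332 / 0.4665 = 0.4998.
θ − 43° = arccos(√0.4998) = 45.0°, giving θ ≈ 43 + 45.0 = 88.0°.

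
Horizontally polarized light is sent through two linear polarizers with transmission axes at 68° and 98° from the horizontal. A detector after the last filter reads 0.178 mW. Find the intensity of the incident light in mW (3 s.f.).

I₀ ≈ 1.69 mW

I₁ = I₀ cos²(68° − 0°) = I₀ cos²(68°) = 0.1403 I₀.
I₂ = I₁ cos²(98° − 68°) = 0.1403 I₀ · cos²(30°) = 0.1052 I₀.
So 0.178 mW = 0.1052 I₀, giving I₀ = 0.178/0.1052 = 1.691 mW.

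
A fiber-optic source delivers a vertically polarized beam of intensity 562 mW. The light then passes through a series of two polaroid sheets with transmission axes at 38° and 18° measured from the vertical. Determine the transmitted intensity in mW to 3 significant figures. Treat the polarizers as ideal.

By Malus's law, I₁ = 562 mW · cos²(38°) = 349 mW.
I₂ = I₁ · cos²(20°) = 349 · 0.883 = 308.2 mW.

I ≈ 308 mW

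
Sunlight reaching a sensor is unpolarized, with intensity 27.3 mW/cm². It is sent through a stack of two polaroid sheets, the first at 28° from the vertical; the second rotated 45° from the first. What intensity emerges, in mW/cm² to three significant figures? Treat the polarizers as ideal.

Unpolarized light through the first polarizer → I₁ = 27.3 mW/cm²/2 = 13.65 mW/cm², polarized at 28°.
I₂ = I₁ · cos²(45°) = 13.65 · 0.5 = 6.825 mW/cm².

I ≈ 6.83 mW/cm²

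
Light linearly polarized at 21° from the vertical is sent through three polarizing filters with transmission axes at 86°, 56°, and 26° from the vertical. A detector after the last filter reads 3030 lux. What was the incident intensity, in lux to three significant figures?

I₀ ≈ 3.02e4 lux

By Malus's law, I₁ = I₀ cos²(86° − 21°) = I₀ cos²(65°) = 0.1786 I₀.
I₂ = I₁ cos²(56° − 86°) = 0.1786 I₀ · cos²(30°) = 0.134 I₀.
I₃ = I₂ cos²(26° − 56°) = 0.134 I₀ · cos²(30°) = 0.1005 I₀.
So 3030 lux = 0.1005 I₀, giving I₀ = 3030/0.1005 = 3.016e+04 lux.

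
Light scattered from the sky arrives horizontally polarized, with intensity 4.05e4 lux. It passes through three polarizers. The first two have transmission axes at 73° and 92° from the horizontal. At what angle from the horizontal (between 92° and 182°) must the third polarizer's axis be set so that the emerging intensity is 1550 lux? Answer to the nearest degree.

θ ≈ 137°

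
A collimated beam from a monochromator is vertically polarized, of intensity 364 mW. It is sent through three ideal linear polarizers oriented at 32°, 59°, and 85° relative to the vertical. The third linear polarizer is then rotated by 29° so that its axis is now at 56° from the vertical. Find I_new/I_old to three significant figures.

I_new/I_old ≈ 1.23

Before rotation:
By Malus's law, I₁ = I₀ cos²(32° − 0°) = I₀ cos²(32°) = 0.7192 I₀.
I₂ = I₁ cos²(59° − 32°) = 0.7192 I₀ · cos²(27°) = 0.571 I₀.
I₃ = I₂ cos²(85° − 59°) = 0.571 I₀ · cos²(26°) = 0.4612 I₀.
After rotation:
I₁ = I₀ cos²(32° − 0°) = I₀ cos²(32°) = 0.7192 I₀.
I₂ = I₁ cos²(59° − 32°) = 0.7192 I₀ · cos²(27°) = 0.571 I₀.
I₃ = I₂ cos²(56° − 59°) = 0.571 I₀ · cos²(3°) = 0.5694 I₀.
Ratio = 0.5694 / 0.4612 = 1.234.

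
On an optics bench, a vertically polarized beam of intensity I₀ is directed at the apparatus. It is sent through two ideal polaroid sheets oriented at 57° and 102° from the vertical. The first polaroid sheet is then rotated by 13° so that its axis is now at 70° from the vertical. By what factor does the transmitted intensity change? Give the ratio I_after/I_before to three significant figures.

I_new/I_old ≈ 0.567

Before rotation:
By Malus's law, I₁ = I₀ cos²(57° − 0°) = I₀ cos²(57°) = 0.2966 I₀.
I₂ = I₁ cos²(102° − 57°) = 0.2966 I₀ · cos²(45°) = 0.1483 I₀.
After rotation:
I₁ = I₀ cos²(70° − 0°) = I₀ cos²(70°) = 0.117 I₀.
I₂ = I₁ cos²(102° − 70°) = 0.117 I₀ · cos²(32°) = 0.08413 I₀.
Ratio = 0.08413 / 0.1483 = 0.5672.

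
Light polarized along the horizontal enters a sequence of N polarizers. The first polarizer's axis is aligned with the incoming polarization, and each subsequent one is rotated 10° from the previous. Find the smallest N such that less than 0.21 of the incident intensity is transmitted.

N = 52

First polarizer is aligned with the polarization: full transmission.
Each further stage multiplies by cos²(10°) = 0.9698.
After N polarizers: T = 0.9698^(N−1). Require T < 0.21 ⇒ N−1 > ln(0.21)/ln(0.9698) = 50.97, so N−1 ≥ 51 and N = 52.
Check: N=52 gives T = 0.2098 < 0.21; N=51 gives T = 0.2163.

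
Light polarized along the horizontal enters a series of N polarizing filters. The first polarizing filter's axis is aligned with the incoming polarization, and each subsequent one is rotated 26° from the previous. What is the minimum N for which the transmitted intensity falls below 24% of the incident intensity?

First polarizer is aligned with the polarization: full transmission.
Each further stage multiplies by cos²(26°) = 0.8078.
After N polarizers: T = 0.8078^(N−1). Require T < 0.24 ⇒ N−1 > ln(0.24)/ln(0.8078) = 6.69, so N−1 ≥ 7 and N = 8.
Check: N=8 gives T = 0.2245 < 0.24; N=7 gives T = 0.2779.

N = 8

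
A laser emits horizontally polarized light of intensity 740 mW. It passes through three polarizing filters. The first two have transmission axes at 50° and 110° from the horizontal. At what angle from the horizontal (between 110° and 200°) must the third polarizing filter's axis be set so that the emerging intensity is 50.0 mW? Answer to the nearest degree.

θ ≈ 146°

I₁ = I₀ cos²(50° − 0°) = I₀ cos²(50°) = 0.4132 I₀.
I₂ = I₁ cos²(110° − 50°) = 0.4132 I₀ · cos²(60°) = 0.1033 I₀.
Target fraction: 50.0 / 740 mW = 0.06757 of I₀.
Need I₃/I₀ = 0.06757, so cos²(θ − 110°) = 0.06757 / 0.1033 = 0.6541.
θ − 110° = arccos(√0.6541) = 36.0°, giving θ ≈ 110 + 36.0 = 146.0°.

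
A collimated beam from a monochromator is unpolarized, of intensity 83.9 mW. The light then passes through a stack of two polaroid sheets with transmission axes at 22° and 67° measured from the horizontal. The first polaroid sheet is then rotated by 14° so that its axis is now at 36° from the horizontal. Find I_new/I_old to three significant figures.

Before rotation:
Unpolarized light through the first polarizer → I₁ = ½ I₀, now polarized at 22°.
I₂ = I₁ cos²(67° − 22°) = 0.5 I₀ · cos²(45°) = 0.25 I₀.
After rotation:
Unpolarized light through the first polarizer → I₁ = ½ I₀, now polarized at 36°.
I₂ = I₁ cos²(67° − 36°) = 0.5 I₀ · cos²(31°) = 0.3674 I₀.
Ratio = 0.3674 / 0.25 = 1.469.

I_new/I_old ≈ 1.47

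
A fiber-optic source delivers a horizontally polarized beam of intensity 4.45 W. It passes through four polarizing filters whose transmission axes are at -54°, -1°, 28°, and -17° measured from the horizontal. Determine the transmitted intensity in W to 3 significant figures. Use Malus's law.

I ≈ 0.213 W

By Malus's law, I₁ = 4.45 W · cos²(54°) = 1.537 W.
I₂ = I₁ · cos²(53°) = 1.537 · 0.3622 = 0.5568 W.
I₃ = I₂ · cos²(29°) = 0.5568 · 0.765 = 0.426 W.
I₄ = I₃ · cos²(45°) = 0.426 · 0.5 = 0.213 W.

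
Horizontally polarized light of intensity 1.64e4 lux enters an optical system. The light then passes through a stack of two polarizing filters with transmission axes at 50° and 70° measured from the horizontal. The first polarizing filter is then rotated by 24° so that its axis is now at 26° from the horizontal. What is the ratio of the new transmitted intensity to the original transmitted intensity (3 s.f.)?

Before rotation:
I₁ = I₀ cos²(50° − 0°) = I₀ cos²(50°) = 0.4132 I₀.
I₂ = I₁ cos²(70° − 50°) = 0.4132 I₀ · cos²(20°) = 0.3648 I₀.
After rotation:
I₁ = I₀ cos²(26° − 0°) = I₀ cos²(26°) = 0.8078 I₀.
I₂ = I₁ cos²(70° − 26°) = 0.8078 I₀ · cos²(44°) = 0.418 I₀.
Ratio = 0.418 / 0.3648 = 1.146.

I_new/I_old ≈ 1.15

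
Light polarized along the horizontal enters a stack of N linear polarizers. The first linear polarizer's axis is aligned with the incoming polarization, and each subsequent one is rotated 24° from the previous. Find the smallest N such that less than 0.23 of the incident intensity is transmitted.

N = 10

First polarizer is aligned with the polarization: full transmission.
Each further stage multiplies by cos²(24°) = 0.8346.
After N polarizers: T = 0.8346^(N−1). Require T < 0.23 ⇒ N−1 > ln(0.23)/ln(0.8346) = 8.13, so N−1 ≥ 9 and N = 10.
Check: N=10 gives T = 0.1964 < 0.23; N=9 gives T = 0.2353.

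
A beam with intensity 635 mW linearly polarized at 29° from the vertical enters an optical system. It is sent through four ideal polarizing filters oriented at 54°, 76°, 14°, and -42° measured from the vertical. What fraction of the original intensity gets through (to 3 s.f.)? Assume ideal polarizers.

I₁ = 635 mW · cos²(25°) = 521.6 mW.
I₂ = I₁ · cos²(22°) = 521.6 · 0.8597 = 448.4 mW.
I₃ = I₂ · cos²(62°) = 448.4 · 0.2204 = 98.83 mW.
I₄ = I₃ · cos²(56°) = 98.83 · 0.3127 = 30.9 mW.
Transmitted fraction = 0.04867.

I/I₀ ≈ 0.0487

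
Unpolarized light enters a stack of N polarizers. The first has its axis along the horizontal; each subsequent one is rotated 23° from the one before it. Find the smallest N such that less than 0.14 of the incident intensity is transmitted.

First polarizer halves the unpolarized light: factor 1/2.
Each further stage multiplies by cos²(23°) = 0.8473.
After N polarizers: T = 0.5·0.8473^(N−1). Require T < 0.14 ⇒ N−1 > ln(0.14/0.5)/ln(0.8473) = 7.68, so N−1 ≥ 8 and N = 9.
Check: N=9 gives T = 0.1329 < 0.14; N=8 gives T = 0.1568.

N = 9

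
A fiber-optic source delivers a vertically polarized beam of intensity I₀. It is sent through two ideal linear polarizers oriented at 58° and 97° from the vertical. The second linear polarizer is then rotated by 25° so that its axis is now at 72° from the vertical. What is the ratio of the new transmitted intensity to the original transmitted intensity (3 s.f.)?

I_new/I_old ≈ 1.56

Before rotation:
By Malus's law, I₁ = I₀ cos²(58° − 0°) = I₀ cos²(58°) = 0.2808 I₀.
I₂ = I₁ cos²(97° − 58°) = 0.2808 I₀ · cos²(39°) = 0.1696 I₀.
After rotation:
I₁ = I₀ cos²(58° − 0°) = I₀ cos²(58°) = 0.2808 I₀.
I₂ = I₁ cos²(72° − 58°) = 0.2808 I₀ · cos²(14°) = 0.2644 I₀.
Ratio = 0.2644 / 0.1696 = 1.559.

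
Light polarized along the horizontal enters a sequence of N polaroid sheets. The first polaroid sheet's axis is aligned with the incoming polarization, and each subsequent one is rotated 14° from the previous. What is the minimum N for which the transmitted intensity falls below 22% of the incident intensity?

First polarizer is aligned with the polarization: full transmission.
Each further stage multiplies by cos²(14°) = 0.9415.
After N polarizers: T = 0.9415^(N−1). Require T < 0.22 ⇒ N−1 > ln(0.22)/ln(0.9415) = 25.11, so N−1 ≥ 26 and N = 27.
Check: N=27 gives T = 0.2085 < 0.22; N=26 gives T = 0.2214.

N = 27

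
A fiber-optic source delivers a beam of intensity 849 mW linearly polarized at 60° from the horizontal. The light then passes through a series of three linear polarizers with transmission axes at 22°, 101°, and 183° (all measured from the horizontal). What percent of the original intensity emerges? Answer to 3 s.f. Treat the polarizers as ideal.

I₁ = 849 mW · cos²(38°) = 527.2 mW.
I₂ = I₁ · cos²(79°) = 527.2 · 0.03641 = 19.19 mW.
I₃ = I₂ · cos²(82°) = 19.19 · 0.01937 = 0.3718 mW.
That is 0.04379% of the incident intensity.

≈ 0.0438%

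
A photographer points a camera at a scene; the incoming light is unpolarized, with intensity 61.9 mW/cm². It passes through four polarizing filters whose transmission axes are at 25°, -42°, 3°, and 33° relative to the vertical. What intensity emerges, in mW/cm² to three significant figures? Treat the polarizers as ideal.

Unpolarized light through the first polarizer → I₁ = 61.9 mW/cm²/2 = 30.95 mW/cm², polarized at 25°.
I₂ = I₁ · cos²(67°) = 30.95 · 0.1527 = 4.725 mW/cm².
I₃ = I₂ · cos²(45°) = 4.725 · 0.5 = 2.363 mW/cm².
I₄ = I₃ · cos²(30°) = 2.363 · 0.75 = 1.772 mW/cm².

I ≈ 1.77 mW/cm²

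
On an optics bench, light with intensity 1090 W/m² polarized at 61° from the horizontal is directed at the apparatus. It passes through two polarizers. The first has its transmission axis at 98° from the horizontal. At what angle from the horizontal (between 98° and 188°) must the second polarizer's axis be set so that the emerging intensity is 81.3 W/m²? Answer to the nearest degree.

By Malus's law, I₁ = I₀ cos²(98° − 61°) = I₀ cos²(37°) = 0.6378 I₀.
Target fraction: 81.3 / 1090 W/m² = 0.07459 of I₀.
Need I₂/I₀ = 0.07459, so cos²(θ − 98°) = 0.07459 / 0.6378 = 0.1169.
θ − 98° = arccos(√0.1169) = 70.0°, giving θ ≈ 98 + 70.0 = 168.0°.

θ ≈ 168°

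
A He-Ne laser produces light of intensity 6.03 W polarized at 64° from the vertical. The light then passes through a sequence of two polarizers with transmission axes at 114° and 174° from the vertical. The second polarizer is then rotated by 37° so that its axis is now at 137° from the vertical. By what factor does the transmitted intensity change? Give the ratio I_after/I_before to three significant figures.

Before rotation:
By Malus's law, I₁ = I₀ cos²(114° − 64°) = I₀ cos²(50°) = 0.4132 I₀.
I₂ = I₁ cos²(174° − 114°) = 0.4132 I₀ · cos²(60°) = 0.1033 I₀.
After rotation:
I₁ = I₀ cos²(114° − 64°) = I₀ cos²(50°) = 0.4132 I₀.
I₂ = I₁ cos²(137° − 114°) = 0.4132 I₀ · cos²(23°) = 0.3501 I₀.
Ratio = 0.3501 / 0.1033 = 3.389.

I_new/I_old ≈ 3.39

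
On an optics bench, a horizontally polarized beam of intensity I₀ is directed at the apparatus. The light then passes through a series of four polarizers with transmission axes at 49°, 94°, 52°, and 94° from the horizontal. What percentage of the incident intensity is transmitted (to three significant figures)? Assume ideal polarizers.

≈ 6.56%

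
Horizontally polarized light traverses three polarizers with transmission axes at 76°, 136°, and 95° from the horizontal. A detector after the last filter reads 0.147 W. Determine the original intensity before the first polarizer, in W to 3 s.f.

I₁ = I₀ cos²(76° − 0°) = I₀ cos²(76°) = 0.05853 I₀.
I₂ = I₁ cos²(136° − 76°) = 0.05853 I₀ · cos²(60°) = 0.01463 I₀.
I₃ = I₂ cos²(95° − 136°) = 0.01463 I₀ · cos²(41°) = 0.008334 I₀.
So 0.147 W = 0.008334 I₀, giving I₀ = 0.147/0.008334 = 17.64 W.

I₀ ≈ 17.6 W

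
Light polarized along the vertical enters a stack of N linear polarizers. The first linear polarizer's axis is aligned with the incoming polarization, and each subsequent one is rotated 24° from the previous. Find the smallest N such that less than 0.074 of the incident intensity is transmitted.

First polarizer is aligned with the polarization: full transmission.
Each further stage multiplies by cos²(24°) = 0.8346.
After N polarizers: T = 0.8346^(N−1). Require T < 0.074 ⇒ N−1 > ln(0.074)/ln(0.8346) = 14.40, so N−1 ≥ 15 and N = 16.
Check: N=16 gives T = 0.06636 < 0.074; N=15 gives T = 0.07951.

N = 16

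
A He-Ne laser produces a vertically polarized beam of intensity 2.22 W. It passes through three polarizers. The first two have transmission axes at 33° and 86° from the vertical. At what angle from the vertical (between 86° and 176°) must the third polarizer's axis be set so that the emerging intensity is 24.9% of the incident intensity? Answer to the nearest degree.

θ ≈ 95°

By Malus's law, I₁ = I₀ cos²(33° − 0°) = I₀ cos²(33°) = 0.7034 I₀.
I₂ = I₁ cos²(86° − 33°) = 0.7034 I₀ · cos²(53°) = 0.2547 I₀.
Need I₃/I₀ = 0.249, so cos²(θ − 86°) = 0.249 / 0.2547 = 0.9774.
θ − 86° = arccos(√0.9774) = 8.6°, giving θ ≈ 86 + 8.6 = 94.6°.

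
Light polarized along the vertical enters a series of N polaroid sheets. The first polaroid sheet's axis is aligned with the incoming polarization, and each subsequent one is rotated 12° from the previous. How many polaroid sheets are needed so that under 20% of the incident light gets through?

First polarizer is aligned with the polarization: full transmission.
Each further stage multiplies by cos²(12°) = 0.9568.
After N polarizers: T = 0.9568^(N−1). Require T < 0.20 ⇒ N−1 > ln(0.20)/ln(0.9568) = 36.42, so N−1 ≥ 37 and N = 38.
Check: N=38 gives T = 0.195 < 0.20; N=37 gives T = 0.2038.

N = 38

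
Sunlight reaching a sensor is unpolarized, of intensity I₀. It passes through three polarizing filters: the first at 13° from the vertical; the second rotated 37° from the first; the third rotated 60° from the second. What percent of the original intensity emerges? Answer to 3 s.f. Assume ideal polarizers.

Unpolarized light through the first polarizer → I₁ = ½ I₀, now polarized at 13°.
I₂ = I₁ cos²(37°) = 0.5 · 0.6378 I₀ = 0.3189 I₀.
I₃ = I₂ cos²(60°) = 0.3189 · 0.25 I₀ = 0.07973 I₀.
That is 7.973% of the incident intensity.

≈ 7.97%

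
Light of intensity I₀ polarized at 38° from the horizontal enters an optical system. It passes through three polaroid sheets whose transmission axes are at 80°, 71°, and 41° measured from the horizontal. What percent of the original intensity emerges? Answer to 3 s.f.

By Malus's law, I₁ = I₀ cos²(80° − 38°) = I₀ cos²(42°) = 0.5523 I₀.
I₂ = I₁ cos²(71° − 80°) = 0.5523 I₀ · cos²(9°) = 0.5387 I₀.
I₃ = I₂ cos²(41° − 71°) = 0.5387 I₀ · cos²(30°) = 0.4041 I₀.
That is 40.41% of the incident intensity.

≈ 40.4%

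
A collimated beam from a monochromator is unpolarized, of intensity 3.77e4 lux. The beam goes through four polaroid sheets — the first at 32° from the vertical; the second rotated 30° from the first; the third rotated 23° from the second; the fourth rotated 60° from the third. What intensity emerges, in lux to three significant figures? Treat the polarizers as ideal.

I ≈ 2990 lux

Unpolarized light through the first polarizer → I₁ = 3.77e4 lux/2 = 1.885e+04 lux, polarized at 32°.
I₂ = I₁ · cos²(30°) = 1.885e+04 · 0.75 = 1.414e+04 lux.
I₃ = I₂ · cos²(23°) = 1.414e+04 · 0.8473 = 1.198e+04 lux.
I₄ = I₃ · cos²(60°) = 1.198e+04 · 0.25 = 2995 lux.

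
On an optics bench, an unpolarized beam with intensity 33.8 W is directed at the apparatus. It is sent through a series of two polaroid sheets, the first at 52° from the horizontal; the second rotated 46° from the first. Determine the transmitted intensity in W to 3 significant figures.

I ≈ 8.16 W

Unpolarized light through the first polarizer → I₁ = 33.8 W/2 = 16.9 W, polarized at 52°.
I₂ = I₁ · cos²(46°) = 16.9 · 0.4826 = 8.155 W.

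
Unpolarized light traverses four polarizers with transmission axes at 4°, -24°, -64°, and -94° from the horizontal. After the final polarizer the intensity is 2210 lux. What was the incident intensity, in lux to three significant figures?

I₀ ≈ 1.29e4 lux

Unpolarized light through the first polarizer → I₁ = ½ I₀, now polarized at 4°.
I₂ = I₁ cos²(-24° − 4°) = 0.5 I₀ · cos²(28°) = 0.3898 I₀.
I₃ = I₂ cos²(-64° + 24°) = 0.3898 I₀ · cos²(40°) = 0.2287 I₀.
I₄ = I₃ cos²(-94° + 64°) = 0.2287 I₀ · cos²(30°) = 0.1716 I₀.
So 2210 lux = 0.1716 I₀, giving I₀ = 2210/0.1716 = 1.288e+04 lux.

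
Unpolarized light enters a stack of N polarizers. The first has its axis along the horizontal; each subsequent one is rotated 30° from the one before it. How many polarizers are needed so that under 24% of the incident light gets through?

N = 4

First polarizer halves the unpolarized light: factor 1/2.
Each further stage multiplies by cos²(30°) = 0.75.
After N polarizers: T = 0.5·0.75^(N−1). Require T < 0.24 ⇒ N−1 > ln(0.24/0.5)/ln(0.75) = 2.55, so N−1 ≥ 3 and N = 4.
Check: N=4 gives T = 0.2109 < 0.24; N=3 gives T = 0.2813.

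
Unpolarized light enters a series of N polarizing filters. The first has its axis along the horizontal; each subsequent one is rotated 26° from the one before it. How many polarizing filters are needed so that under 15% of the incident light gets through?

First polarizer halves the unpolarized light: factor 1/2.
Each further stage multiplies by cos²(26°) = 0.8078.
After N polarizers: T = 0.5·0.8078^(N−1). Require T < 0.15 ⇒ N−1 > ln(0.15/0.5)/ln(0.8078) = 5.64, so N−1 ≥ 6 and N = 7.
Check: N=7 gives T = 0.139 < 0.15; N=6 gives T = 0.172.

N = 7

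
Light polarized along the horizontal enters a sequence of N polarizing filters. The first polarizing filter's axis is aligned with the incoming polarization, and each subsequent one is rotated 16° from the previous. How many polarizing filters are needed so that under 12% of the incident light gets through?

First polarizer is aligned with the polarization: full transmission.
Each further stage multiplies by cos²(16°) = 0.924.
After N polarizers: T = 0.924^(N−1). Require T < 0.12 ⇒ N−1 > ln(0.12)/ln(0.924) = 26.83, so N−1 ≥ 27 and N = 28.
Check: N=28 gives T = 0.1184 < 0.12; N=27 gives T = 0.1282.

N = 28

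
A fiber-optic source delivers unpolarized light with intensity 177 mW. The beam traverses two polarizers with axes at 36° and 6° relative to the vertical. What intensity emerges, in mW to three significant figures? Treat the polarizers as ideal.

I ≈ 66.4 mW

Unpolarized light through the first polarizer → I₁ = 177 mW/2 = 88.5 mW, polarized at 36°.
I₂ = I₁ · cos²(30°) = 88.5 · 0.75 = 66.38 mW.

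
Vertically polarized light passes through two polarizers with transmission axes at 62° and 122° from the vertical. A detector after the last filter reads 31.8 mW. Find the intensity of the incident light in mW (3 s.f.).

I₁ = I₀ cos²(62° − 0°) = I₀ cos²(62°) = 0.2204 I₀.
I₂ = I₁ cos²(122° − 62°) = 0.2204 I₀ · cos²(60°) = 0.0551 I₀.
So 31.8 mW = 0.0551 I₀, giving I₀ = 31.8/0.0551 = 577.1 mW.

I₀ ≈ 577 mW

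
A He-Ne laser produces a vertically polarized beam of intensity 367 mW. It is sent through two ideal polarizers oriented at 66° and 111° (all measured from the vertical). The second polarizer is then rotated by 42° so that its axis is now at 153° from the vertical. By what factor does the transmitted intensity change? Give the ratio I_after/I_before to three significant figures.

Before rotation:
I₁ = I₀ cos²(66° − 0°) = I₀ cos²(66°) = 0.1654 I₀.
I₂ = I₁ cos²(111° − 66°) = 0.1654 I₀ · cos²(45°) = 0.08272 I₀.
After rotation:
I₁ = I₀ cos²(66° − 0°) = I₀ cos²(66°) = 0.1654 I₀.
I₂ = I₁ cos²(153° − 66°) = 0.1654 I₀ · cos²(87°) = 0.0004531 I₀.
Ratio = 0.0004531 / 0.08272 = 0.005478.

I_new/I_old ≈ 0.00548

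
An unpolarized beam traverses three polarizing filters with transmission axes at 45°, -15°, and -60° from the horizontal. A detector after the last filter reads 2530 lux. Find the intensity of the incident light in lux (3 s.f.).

I₀ ≈ 4.05e4 lux

Unpolarized light through the first polarizer → I₁ = ½ I₀, now polarized at 45°.
I₂ = I₁ cos²(-15° − 45°) = 0.5 I₀ · cos²(60°) = 0.125 I₀.
I₃ = I₂ cos²(-60° + 15°) = 0.125 I₀ · cos²(45°) = 0.0625 I₀.
So 2530 lux = 0.0625 I₀, giving I₀ = 2530/0.0625 = 4.048e+04 lux.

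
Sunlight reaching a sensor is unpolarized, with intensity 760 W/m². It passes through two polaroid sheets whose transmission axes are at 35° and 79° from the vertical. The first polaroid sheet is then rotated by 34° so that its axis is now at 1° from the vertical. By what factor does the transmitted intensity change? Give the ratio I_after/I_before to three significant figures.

I_new/I_old ≈ 0.0835

Before rotation:
Unpolarized light through the first polarizer → I₁ = ½ I₀, now polarized at 35°.
I₂ = I₁ cos²(79° − 35°) = 0.5 I₀ · cos²(44°) = 0.2587 I₀.
After rotation:
Unpolarized light through the first polarizer → I₁ = ½ I₀, now polarized at 1°.
I₂ = I₁ cos²(79° − 1°) = 0.5 I₀ · cos²(78°) = 0.02161 I₀.
Ratio = 0.02161 / 0.2587 = 0.08354.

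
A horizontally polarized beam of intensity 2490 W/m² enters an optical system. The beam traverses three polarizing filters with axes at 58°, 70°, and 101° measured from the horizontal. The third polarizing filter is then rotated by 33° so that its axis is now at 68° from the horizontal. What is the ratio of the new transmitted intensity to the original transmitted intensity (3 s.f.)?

I_new/I_old ≈ 1.36

Before rotation:
I₁ = I₀ cos²(58° − 0°) = I₀ cos²(58°) = 0.2808 I₀.
I₂ = I₁ cos²(70° − 58°) = 0.2808 I₀ · cos²(12°) = 0.2687 I₀.
I₃ = I₂ cos²(101° − 70°) = 0.2687 I₀ · cos²(31°) = 0.1974 I₀.
After rotation:
I₁ = I₀ cos²(58° − 0°) = I₀ cos²(58°) = 0.2808 I₀.
I₂ = I₁ cos²(70° − 58°) = 0.2808 I₀ · cos²(12°) = 0.2687 I₀.
I₃ = I₂ cos²(68° − 70°) = 0.2687 I₀ · cos²(2°) = 0.2683 I₀.
Ratio = 0.2683 / 0.1974 = 1.359.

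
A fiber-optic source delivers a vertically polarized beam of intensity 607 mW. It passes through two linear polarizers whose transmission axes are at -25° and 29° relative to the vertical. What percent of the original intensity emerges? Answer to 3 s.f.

≈ 28.4%

I₁ = 607 mW · cos²(25°) = 498.6 mW.
I₂ = I₁ · cos²(54°) = 498.6 · 0.3455 = 172.3 mW.
That is 28.38% of the incident intensity.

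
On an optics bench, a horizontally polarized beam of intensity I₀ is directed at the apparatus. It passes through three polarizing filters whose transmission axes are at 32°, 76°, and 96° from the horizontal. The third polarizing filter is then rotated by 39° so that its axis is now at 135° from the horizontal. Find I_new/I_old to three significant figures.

I_new/I_old ≈ 0.300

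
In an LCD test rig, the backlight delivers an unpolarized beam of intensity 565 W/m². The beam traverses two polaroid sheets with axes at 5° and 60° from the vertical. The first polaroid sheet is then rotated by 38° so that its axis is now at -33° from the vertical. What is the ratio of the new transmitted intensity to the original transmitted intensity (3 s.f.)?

I_new/I_old ≈ 0.00833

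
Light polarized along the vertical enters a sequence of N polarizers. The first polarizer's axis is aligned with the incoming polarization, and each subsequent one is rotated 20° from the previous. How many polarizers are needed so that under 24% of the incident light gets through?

N = 13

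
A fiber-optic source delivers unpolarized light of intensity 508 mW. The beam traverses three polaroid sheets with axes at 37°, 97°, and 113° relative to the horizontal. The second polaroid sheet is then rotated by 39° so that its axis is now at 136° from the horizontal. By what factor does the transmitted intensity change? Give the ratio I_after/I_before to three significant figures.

I_new/I_old ≈ 0.0898

Before rotation:
Unpolarized light through the first polarizer → I₁ = ½ I₀, now polarized at 37°.
I₂ = I₁ cos²(97° − 37°) = 0.5 I₀ · cos²(60°) = 0.125 I₀.
I₃ = I₂ cos²(113° − 97°) = 0.125 I₀ · cos²(16°) = 0.1155 I₀.
After rotation:
Unpolarized light through the first polarizer → I₁ = ½ I₀, now polarized at 37°.
Angle between axes 1 and 2: 81°. I₂ = 0.5 I₀ · cos²(81°) = 0.01224 I₀.
I₃ = I₂ cos²(113° − 136°) = 0.01224 I₀ · cos²(23°) = 0.01037 I₀.
Ratio = 0.01037 / 0.1155 = 0.08976.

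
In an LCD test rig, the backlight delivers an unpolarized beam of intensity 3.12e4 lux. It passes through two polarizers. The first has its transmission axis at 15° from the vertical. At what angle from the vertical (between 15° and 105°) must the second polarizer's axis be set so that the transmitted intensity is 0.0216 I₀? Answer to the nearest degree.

θ ≈ 93°

Unpolarized light through the first polarizer → I₁ = ½ I₀, now polarized at 15°.
Need I₂/I₀ = 0.0216, so cos²(θ − 15°) = 0.0216 / 0.5 = 0.0432.
θ − 15° = arccos(√0.0432) = 78.0°, giving θ ≈ 15 + 78.0 = 93.0°.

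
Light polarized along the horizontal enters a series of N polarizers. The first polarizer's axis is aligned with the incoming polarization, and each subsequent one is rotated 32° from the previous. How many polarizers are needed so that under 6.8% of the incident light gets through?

N = 10

First polarizer is aligned with the polarization: full transmission.
Each further stage multiplies by cos²(32°) = 0.7192.
After N polarizers: T = 0.7192^(N−1). Require T < 0.068 ⇒ N−1 > ln(0.068)/ln(0.7192) = 8.16, so N−1 ≥ 9 and N = 10.
Check: N=10 gives T = 0.05147 < 0.068; N=9 gives T = 0.07157.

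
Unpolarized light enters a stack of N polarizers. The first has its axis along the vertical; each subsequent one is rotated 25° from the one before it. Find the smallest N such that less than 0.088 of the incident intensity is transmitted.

N = 10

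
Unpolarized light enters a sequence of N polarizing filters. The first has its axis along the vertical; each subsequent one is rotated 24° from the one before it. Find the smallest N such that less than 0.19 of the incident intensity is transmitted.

First polarizer halves the unpolarized light: factor 1/2.
Each further stage multiplies by cos²(24°) = 0.8346.
After N polarizers: T = 0.5·0.8346^(N−1). Require T < 0.19 ⇒ N−1 > ln(0.19/0.5)/ln(0.8346) = 5.35, so N−1 ≥ 6 and N = 7.
Check: N=7 gives T = 0.1689 < 0.19; N=6 gives T = 0.2024.

N = 7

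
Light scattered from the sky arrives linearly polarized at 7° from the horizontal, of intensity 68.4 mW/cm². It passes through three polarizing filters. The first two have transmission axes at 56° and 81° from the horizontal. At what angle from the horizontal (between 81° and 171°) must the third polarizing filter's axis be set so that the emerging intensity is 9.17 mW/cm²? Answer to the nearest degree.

I₁ = I₀ cos²(56° − 7°) = I₀ cos²(49°) = 0.4304 I₀.
I₂ = I₁ cos²(81° − 56°) = 0.4304 I₀ · cos²(25°) = 0.3535 I₀.
Target fraction: 9.17 / 68.4 mW/cm² = 0.1341 of I₀.
Need I₃/I₀ = 0.1341, so cos²(θ − 81°) = 0.1341 / 0.3535 = 0.3792.
θ − 81° = arccos(√0.3792) = 52.0°, giving θ ≈ 81 + 52.0 = 133.0°.

θ ≈ 133°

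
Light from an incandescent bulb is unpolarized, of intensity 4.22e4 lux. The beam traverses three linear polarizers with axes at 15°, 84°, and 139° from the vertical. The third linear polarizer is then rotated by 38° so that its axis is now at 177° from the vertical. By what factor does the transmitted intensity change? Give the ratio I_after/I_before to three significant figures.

Before rotation:
Unpolarized light through the first polarizer → I₁ = ½ I₀, now polarized at 15°.
I₂ = I₁ cos²(84° − 15°) = 0.5 I₀ · cos²(69°) = 0.06421 I₀.
I₃ = I₂ cos²(139° − 84°) = 0.06421 I₀ · cos²(55°) = 0.02113 I₀.
After rotation:
Unpolarized light through the first polarizer → I₁ = ½ I₀, now polarized at 15°.
I₂ = I₁ cos²(84° − 15°) = 0.5 I₀ · cos²(69°) = 0.06421 I₀.
Angle between axes 2 and 3: 87°. I₃ = 0.06421 I₀ · cos²(87°) = 0.0001759 I₀.
Ratio = 0.0001759 / 0.02113 = 0.008326.

I_new/I_old ≈ 0.00833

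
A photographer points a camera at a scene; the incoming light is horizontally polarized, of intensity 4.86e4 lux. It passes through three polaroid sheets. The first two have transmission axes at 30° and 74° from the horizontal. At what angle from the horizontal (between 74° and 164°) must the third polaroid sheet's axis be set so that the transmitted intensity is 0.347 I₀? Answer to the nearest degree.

By Malus's law, I₁ = I₀ cos²(30° − 0°) = I₀ cos²(30°) = 0.75 I₀.
I₂ = I₁ cos²(74° − 30°) = 0.75 I₀ · cos²(44°) = 0.3881 I₀.
Need I₃/I₀ = 0.347, so cos²(θ − 74°) = 0.347 / 0.3881 = 0.8941.
θ − 74° = arccos(√0.8941) = 19.0°, giving θ ≈ 74 + 19.0 = 93.0°.

θ ≈ 93°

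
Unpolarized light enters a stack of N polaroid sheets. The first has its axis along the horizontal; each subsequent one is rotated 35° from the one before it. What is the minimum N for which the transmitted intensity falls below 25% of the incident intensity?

N = 3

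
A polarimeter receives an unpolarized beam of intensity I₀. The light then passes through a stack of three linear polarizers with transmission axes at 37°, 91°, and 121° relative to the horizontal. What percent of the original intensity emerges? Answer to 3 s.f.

Unpolarized light through the first polarizer → I₁ = ½ I₀, now polarized at 37°.
I₂ = I₁ cos²(91° − 37°) = 0.5 I₀ · cos²(54°) = 0.1727 I₀.
I₃ = I₂ cos²(121° − 91°) = 0.1727 I₀ · cos²(30°) = 0.1296 I₀.
That is 12.96% of the incident intensity.

≈ 13.0%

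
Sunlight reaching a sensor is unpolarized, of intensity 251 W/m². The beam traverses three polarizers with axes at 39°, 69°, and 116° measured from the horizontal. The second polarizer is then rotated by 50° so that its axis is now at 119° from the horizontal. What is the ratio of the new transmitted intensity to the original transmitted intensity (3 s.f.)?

Before rotation:
Unpolarized light through the first polarizer → I₁ = ½ I₀, now polarized at 39°.
I₂ = I₁ cos²(69° − 39°) = 0.5 I₀ · cos²(30°) = 0.375 I₀.
I₃ = I₂ cos²(116° − 69°) = 0.375 I₀ · cos²(47°) = 0.1744 I₀.
After rotation:
Unpolarized light through the first polarizer → I₁ = ½ I₀, now polarized at 39°.
I₂ = I₁ cos²(119° − 39°) = 0.5 I₀ · cos²(80°) = 0.01508 I₀.
I₃ = I₂ cos²(116° − 119°) = 0.01508 I₀ · cos²(3°) = 0.01504 I₀.
Ratio = 0.01504 / 0.1744 = 0.0862.

I_new/I_old ≈ 0.0862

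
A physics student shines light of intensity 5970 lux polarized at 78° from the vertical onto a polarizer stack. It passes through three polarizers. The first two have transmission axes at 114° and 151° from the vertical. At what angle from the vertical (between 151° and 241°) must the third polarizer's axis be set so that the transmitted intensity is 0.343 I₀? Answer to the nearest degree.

I₁ = I₀ cos²(114° − 78°) = I₀ cos²(36°) = 0.6545 I₀.
I₂ = I₁ cos²(151° − 114°) = 0.6545 I₀ · cos²(37°) = 0.4175 I₀.
Need I₃/I₀ = 0.343, so cos²(θ − 151°) = 0.343 / 0.4175 = 0.8216.
θ − 151° = arccos(√0.8216) = 25.0°, giving θ ≈ 151 + 25.0 = 176.0°.

θ ≈ 176°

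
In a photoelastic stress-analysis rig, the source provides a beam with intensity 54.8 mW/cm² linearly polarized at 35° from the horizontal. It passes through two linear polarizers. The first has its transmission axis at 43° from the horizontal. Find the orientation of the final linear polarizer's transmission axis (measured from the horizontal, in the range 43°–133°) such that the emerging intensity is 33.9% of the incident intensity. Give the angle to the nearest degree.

By Malus's law, I₁ = I₀ cos²(43° − 35°) = I₀ cos²(8°) = 0.9806 I₀.
Need I₂/I₀ = 0.339, so cos²(θ − 43°) = 0.339 / 0.9806 = 0.3457.
θ − 43° = arccos(√0.3457) = 54.0°, giving θ ≈ 43 + 54.0 = 97.0°.

θ ≈ 97°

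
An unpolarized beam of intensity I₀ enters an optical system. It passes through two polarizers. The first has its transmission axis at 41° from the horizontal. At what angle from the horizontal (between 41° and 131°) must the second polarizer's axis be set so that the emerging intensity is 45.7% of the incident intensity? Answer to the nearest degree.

θ ≈ 58°

Unpolarized light through the first polarizer → I₁ = ½ I₀, now polarized at 41°.
Need I₂/I₀ = 0.457, so cos²(θ − 41°) = 0.457 / 0.5 = 0.914.
θ − 41° = arccos(√0.914) = 17.1°, giving θ ≈ 41 + 17.1 = 58.1°.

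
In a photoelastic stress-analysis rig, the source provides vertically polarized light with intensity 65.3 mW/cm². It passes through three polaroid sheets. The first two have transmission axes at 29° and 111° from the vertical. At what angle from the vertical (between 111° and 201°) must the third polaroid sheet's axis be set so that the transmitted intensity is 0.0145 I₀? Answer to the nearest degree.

I₁ = I₀ cos²(29° − 0°) = I₀ cos²(29°) = 0.765 I₀.
I₂ = I₁ cos²(111° − 29°) = 0.765 I₀ · cos²(82°) = 0.01482 I₀.
Need I₃/I₀ = 0.0145, so cos²(θ − 111°) = 0.0145 / 0.01482 = 0.9786.
θ − 111° = arccos(√0.9786) = 8.4°, giving θ ≈ 111 + 8.4 = 119.4°.

θ ≈ 119°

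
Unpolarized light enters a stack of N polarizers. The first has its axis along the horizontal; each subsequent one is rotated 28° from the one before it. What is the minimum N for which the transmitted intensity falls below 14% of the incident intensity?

N = 7

First polarizer halves the unpolarized light: factor 1/2.
Each further stage multiplies by cos²(28°) = 0.7796.
After N polarizers: T = 0.5·0.7796^(N−1). Require T < 0.14 ⇒ N−1 > ln(0.14/0.5)/ln(0.7796) = 5.11, so N−1 ≥ 6 and N = 7.
Check: N=7 gives T = 0.1123 < 0.14; N=6 gives T = 0.144.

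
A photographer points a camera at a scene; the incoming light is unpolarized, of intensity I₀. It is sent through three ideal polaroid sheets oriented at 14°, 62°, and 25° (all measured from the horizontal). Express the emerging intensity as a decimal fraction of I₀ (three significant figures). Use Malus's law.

Unpolarized light through the first polarizer → I₁ = ½ I₀, now polarized at 14°.
I₂ = I₁ cos²(62° − 14°) = 0.5 I₀ · cos²(48°) = 0.2239 I₀.
I₃ = I₂ cos²(25° − 62°) = 0.2239 I₀ · cos²(37°) = 0.1428 I₀.
Transmitted fraction = 0.1428.

≈ 0.143 I₀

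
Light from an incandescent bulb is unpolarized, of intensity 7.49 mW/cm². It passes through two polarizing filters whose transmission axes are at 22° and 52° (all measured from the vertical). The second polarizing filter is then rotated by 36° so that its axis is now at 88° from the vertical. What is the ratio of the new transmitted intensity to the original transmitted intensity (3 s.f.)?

Before rotation:
Unpolarized light through the first polarizer → I₁ = ½ I₀, now polarized at 22°.
I₂ = I₁ cos²(52° − 22°) = 0.5 I₀ · cos²(30°) = 0.375 I₀.
After rotation:
Unpolarized light through the first polarizer → I₁ = ½ I₀, now polarized at 22°.
I₂ = I₁ cos²(88° − 22°) = 0.5 I₀ · cos²(66°) = 0.08272 I₀.
Ratio = 0.08272 / 0.375 = 0.2206.

I_new/I_old ≈ 0.221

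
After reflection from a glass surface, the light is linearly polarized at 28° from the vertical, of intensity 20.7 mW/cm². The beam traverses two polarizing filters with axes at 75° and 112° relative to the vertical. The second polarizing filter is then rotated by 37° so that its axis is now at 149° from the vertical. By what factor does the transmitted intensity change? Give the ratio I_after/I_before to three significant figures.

I_new/I_old ≈ 0.119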